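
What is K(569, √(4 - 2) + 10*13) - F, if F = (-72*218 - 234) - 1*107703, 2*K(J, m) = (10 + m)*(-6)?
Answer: 123213 - 3*√2 ≈ 1.2321e+5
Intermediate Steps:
K(J, m) = -30 - 3*m (K(J, m) = ((10 + m)*(-6))/2 = (-60 - 6*m)/2 = -30 - 3*m)
F = -123633 (F = (-15696 - 234) - 107703 = -15930 - 107703 = -123633)
K(569, √(4 - 2) + 10*13) - F = (-30 - 3*(√(4 - 2) + 10*13)) - 1*(-123633) = (-30 - 3*(√2 + 130)) + 123633 = (-30 - 3*(130 + √2)) + 123633 = (-30 + (-390 - 3*√2)) + 123633 = (-420 - 3*√2) + 123633 = 123213 - 3*√2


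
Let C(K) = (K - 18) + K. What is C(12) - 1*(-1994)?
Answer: 2000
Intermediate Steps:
C(K) = -18 + 2*K (C(K) = (-18 + K) + K = -18 + 2*K)
C(12) - 1*(-1994) = (-18 + 2*12) - 1*(-1994) = (-18 + 24) + 1994 = 6 + 1994 = 2000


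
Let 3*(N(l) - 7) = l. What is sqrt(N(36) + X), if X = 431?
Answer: 15*sqrt(2) ≈ 21.213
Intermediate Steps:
N(l) = 7 + l/3
sqrt(N(36) + X) = sqrt((7 + (1/3)*36) + 431) = sqrt((7 + 12) + 431) = sqrt(19 + 431) = sqrt(450) = 15*sqrt(2)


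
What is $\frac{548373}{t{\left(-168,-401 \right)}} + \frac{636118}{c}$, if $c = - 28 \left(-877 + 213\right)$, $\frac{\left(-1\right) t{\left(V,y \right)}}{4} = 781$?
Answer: $- \frac{146573539}{1037168} \approx -141.32$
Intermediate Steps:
$t{\left(V,y \right)} = -3124$ ($t{\left(V,y \right)} = \left(-4\right) 781 = -3124$)
$c = 18592$ ($c = \left(-28\right) \left(-664\right) = 18592$)
$\frac{548373}{t{\left(-168,-401 \right)}} + \frac{636118}{c} = \frac{548373}{-3124} + \frac{636118}{18592} = 548373 \left(- \frac{1}{3124}\right) + 636118 \cdot \frac{1}{18592} = - \frac{548373}{3124} + \frac{45437}{1328} = - \frac{146573539}{1037168}$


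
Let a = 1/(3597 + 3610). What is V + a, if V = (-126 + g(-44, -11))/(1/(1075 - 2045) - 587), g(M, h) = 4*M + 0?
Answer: 2111787971/4103600937 ≈ 0.51462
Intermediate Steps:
g(M, h) = 4*M
a = 1/7207 ≈ 0.00013875
V = 292940/569391 (V = (-126 + 4*(-44))/(1/(1075 - 2045) - 587) = (-126 - 176)/(1/(-970) - 587) = -302/(-1/970 - 587) = -302/(-569391/970) = -302*(-970/569391) = 292940/569391 ≈ 0.51448)
V + a = 292940/569391 + 1/7207 = 2111787971/4103600937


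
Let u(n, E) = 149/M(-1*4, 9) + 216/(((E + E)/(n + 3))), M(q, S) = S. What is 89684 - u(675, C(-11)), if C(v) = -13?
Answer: 11150107/117 ≈ 95300.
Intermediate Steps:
u(n, E) = 149/9 + 108*(3 + n)/E (u(n, E) = 149/9 + 216/(((E + E)/(n + 3))) = 149*(⅑) + 216/(((2*E)/(3 + n))) = 149/9 + 216/((2*E/(3 + n))) = 149/9 + 216*((3 + n)/(2*E)) = 149/9 + 108*(3 + n)/E)
89684 - u(675, C(-11)) = 89684 - (2916 + 149*(-13) + 972*675)/(9*(-13)) = 89684 - (-1)*(2916 - 1937 + 656100)/(9*13) = 89684 - (-1)*657079/(9*13) = 89684 - 1*(-657079/117) = 89684 + 657079/117 = 11150107/117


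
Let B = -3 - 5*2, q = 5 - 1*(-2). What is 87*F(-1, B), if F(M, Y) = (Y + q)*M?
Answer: 522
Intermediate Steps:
q = 7 (q = 5 + 2 = 7)
B = -13 (B = -3 - 10 = -13)
F(M, Y) = M*(7 + Y) (F(M, Y) = (Y + 7)*M = (7 + Y)*M = M*(7 + Y))
87*F(-1, B) = 87*(-(7 - 13)) = 87*(-1*(-6)) = 87*6 = 522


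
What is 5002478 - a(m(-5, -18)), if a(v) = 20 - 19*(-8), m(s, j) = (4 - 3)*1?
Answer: 5002306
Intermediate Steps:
m(s, j) = 1 (m(s, j) = 1*1 = 1)
a(v) = 172 (a(v) = 20 + 152 = 172)
5002478 - a(m(-5, -18)) = 5002478 - 1*172 = 5002478 - 172 = 5002306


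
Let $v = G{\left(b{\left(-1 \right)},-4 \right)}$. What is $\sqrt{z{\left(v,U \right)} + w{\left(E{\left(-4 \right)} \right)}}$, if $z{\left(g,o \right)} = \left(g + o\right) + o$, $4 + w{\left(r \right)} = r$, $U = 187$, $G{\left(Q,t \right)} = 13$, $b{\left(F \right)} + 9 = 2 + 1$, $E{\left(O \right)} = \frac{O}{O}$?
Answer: $8 \sqrt{6} \approx 19.596$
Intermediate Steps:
$E{\left(O \right)} = 1$
$b{\left(F \right)} = -6$ ($b{\left(F \right)} = -9 + \left(2 + 1\right) = -9 + 3 = -6$)
$v = 13$
$w{\left(r \right)} = -4 + r$
$z{\left(g,o \right)} = g + 2 o$
$\sqrt{z{\left(v,U \right)} + w{\left(E{\left(-4 \right)} \right)}} = \sqrt{\left(13 + 2 \cdot 187\right) + \left(-4 + 1\right)} = \sqrt{\left(13 + 374\right) - 3} = \sqrt{387 - 3} = \sqrt{384} = 8 \sqrt{6}$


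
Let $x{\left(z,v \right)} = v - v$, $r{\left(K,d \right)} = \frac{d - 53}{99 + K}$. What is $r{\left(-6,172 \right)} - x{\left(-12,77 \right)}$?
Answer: $\frac{119}{93} \approx 1.2796$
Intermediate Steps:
$r{\left(K,d \right)} = \frac{-53 + d}{99 + K}$
$x{\left(z,v \right)} = 0$
$r{\left(-6,172 \right)} - x{\left(-12,77 \right)} = \frac{-53 + 172}{99 - 6} - 0 = \frac{1}{93} \cdot 119 + 0 = \frac{119}{93} + 0 = \frac{119}{93}$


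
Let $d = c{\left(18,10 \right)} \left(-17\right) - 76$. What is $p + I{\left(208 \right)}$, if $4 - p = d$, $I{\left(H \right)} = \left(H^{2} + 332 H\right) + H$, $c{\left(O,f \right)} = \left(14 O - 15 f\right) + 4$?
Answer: $114410$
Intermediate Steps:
$c{\left(O,f \right)} = 4 - 15 f + 14 O$ ($c{\left(O,f \right)} = \left(- 15 f + 14 O\right) + 4 = 4 - 15 f + 14 O$)
$I{\left(H \right)} = H^{2} + 333 H$
$d = -1878$ ($d = \left(4 - 150 + 14 \cdot 18\right) \left(-17\right) - 76 = \left(4 - 150 + 252\right) \left(-17\right) - 76 = 106 \left(-17\right) - 76 = -1802 - 76 = -1878$)
$p = 1882$ ($p = 4 - -1878 = 4 + 1878 = 1882$)
$p + I{\left(208 \right)} = 1882 + 208 \left(333 + 208\right) = 1882 + 208 \cdot 541 = 1882 + 112528 = 114410$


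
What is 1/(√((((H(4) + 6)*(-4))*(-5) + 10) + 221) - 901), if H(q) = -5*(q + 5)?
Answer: -901/812350 - 3*I*√61/812350 ≈ -0.0011091 - 2.8843e-5*I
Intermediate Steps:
H(q) = -25 - 5*q (H(q) = -5*(5 + q) = -25 - 5*q)
1/(√((((H(4) + 6)*(-4))*(-5) + 10) + 221) - 901) = 1/(√(((((-25 - 5*4) + 6)*(-4))*(-5) + 10) + 221) - 901) = 1/(√(((((-25 - 20) + 6)*(-4))*(-5) + 10) + 221) - 901) = 1/(√((((-45 + 6)*(-4))*(-5) + 10) + 221) - 901) = 1/(√((-39*(-4)*(-5) + 10) + 221) - 901) = 1/(√((156*(-5) + 10) + 221) - 901) = 1/(√((-780 + 10) + 221) - 901) = 1/(√(-770 + 221) - 901) = 1/(√(-549) - 901) = 1/(3*I*√61 - 901) = 1/(-901 + 3*I*√61)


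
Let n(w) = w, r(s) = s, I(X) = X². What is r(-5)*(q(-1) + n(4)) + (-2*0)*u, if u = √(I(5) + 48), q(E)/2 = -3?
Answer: 10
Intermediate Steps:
q(E) = -6 (q(E) = 2*(-3) = -6)
u = √73 (u = √(5² + 48) = √(25 + 48) = √73 ≈ 8.5440)
r(-5)*(q(-1) + n(4)) + (-2*0)*u = -5*(-6 + 4) + (-2*0)*√73 = -5*(-2) + 0*√73 = 10 + 0 = 10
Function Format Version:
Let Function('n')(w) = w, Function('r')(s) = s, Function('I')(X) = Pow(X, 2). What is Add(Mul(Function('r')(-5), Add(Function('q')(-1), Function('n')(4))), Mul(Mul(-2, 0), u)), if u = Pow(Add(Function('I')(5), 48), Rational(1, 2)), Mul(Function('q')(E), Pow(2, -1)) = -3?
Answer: 10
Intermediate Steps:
Function('q')(E) = -6 (Function('q')(E) = Mul(2, -3) = -6)
u = Pow(73, Rational(1, 2)) (u = Pow(Add(Pow(5, 2), 48), Rational(1, 2)) = Pow(Add(25, 48), Rational(1, 2)) = Pow(73, Rational(1, 2)) ≈ 8.5440)
Add(Mul(Function('r')(-5), Add(Function('q')(-1), Function('n')(4))), Mul(Mul(-2, 0), u)) = Add(Mul(-5, Add(-6, 4)), Mul(Mul(-2, 0), Pow(73, Rational(1, 2)))) = Add(Mul(-5, -2), Mul(0, Pow(73, Rational(1, 2)))) = Add(10, 0) = 10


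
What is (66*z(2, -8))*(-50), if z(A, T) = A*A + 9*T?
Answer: 224400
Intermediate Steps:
z(A, T) = A² + 9*T
(66*z(2, -8))*(-50) = (66*(2² + 9*(-8)))*(-50) = (66*(4 - 72))*(-50) = (66*(-68))*(-50) = -4488*(-50) = 224400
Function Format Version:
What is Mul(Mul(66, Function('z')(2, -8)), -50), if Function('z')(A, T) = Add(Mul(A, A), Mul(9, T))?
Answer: 224400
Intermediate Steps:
Function('z')(A, T) = Add(Pow(A, 2), Mul(9, T))
Mul(Mul(66, Function('z')(2, -8)), -50) = Mul(Mul(66, Add(Pow(2, 2), Mul(9, -8))), -50) = Mul(Mul(66, Add(4, -72)), -50) = Mul(Mul(66, -68), -50) = Mul(-4488, -50) = 224400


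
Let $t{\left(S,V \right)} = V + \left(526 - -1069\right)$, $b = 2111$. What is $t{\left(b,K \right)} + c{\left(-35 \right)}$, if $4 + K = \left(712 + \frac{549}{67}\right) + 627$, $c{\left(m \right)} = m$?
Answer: $\frac{194514}{67} \approx 2903.2$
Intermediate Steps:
$K = \frac{89994}{67}$ ($K = -4 + \left(\left(712 + \frac{549}{67}\right) + 627\right) = -4 + \left(\frac{48253}{67} + 627\right) = -4 + \frac{90262}{67} = \frac{89994}{67} \approx 1343.2$)
$t{\left(S,V \right)} = 1595 + V$ ($t{\left(S,V \right)} = V + \left(526 + 1069\right) = V + 1595 = 1595 + V$)
$t{\left(b,K \right)} + c{\left(-35 \right)} = \left(1595 + \frac{89994}{67}\right) - 35 = \frac{196859}{67} - 35 = \frac{194514}{67}$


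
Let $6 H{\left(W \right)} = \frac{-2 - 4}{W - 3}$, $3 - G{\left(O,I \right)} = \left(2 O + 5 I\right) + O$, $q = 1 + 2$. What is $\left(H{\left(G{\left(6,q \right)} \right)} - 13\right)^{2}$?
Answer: $\frac{183184}{1089} \approx 168.21$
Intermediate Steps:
$q = 3$
$G{\left(O,I \right)} = 3 - 5 I - 3 O$ ($G{\left(O,I \right)} = 3 - \left(\left(2 O + 5 I\right) + O\right) = 3 - \left(3 O + 5 I\right) = 3 - 5 I - 3 O$)
$H{\left(W \right)} = - \frac{1}{-3 + W}$ ($H{\left(W \right)} = \frac{\left(-2 - 4\right) \frac{1}{W - 3}}{6} = \frac{\left(-6\right) \frac{1}{-3 + W}}{6} = - \frac{1}{-3 + W}$)
$\left(H{\left(G{\left(6,q \right)} \right)} - 13\right)^{2} = \left(- \frac{1}{-3 - 30} - 13\right)^{2} = \left(- \frac{1}{-33} - 13\right)^{2} = \left(\left(-1\right) \left(- \frac{1}{33}\right) - 13\right)^{2} = \left(\frac{1}{33} - 13\right)^{2} = \left(- \frac{428}{33}\right)^{2} = \frac{183184}{1089}$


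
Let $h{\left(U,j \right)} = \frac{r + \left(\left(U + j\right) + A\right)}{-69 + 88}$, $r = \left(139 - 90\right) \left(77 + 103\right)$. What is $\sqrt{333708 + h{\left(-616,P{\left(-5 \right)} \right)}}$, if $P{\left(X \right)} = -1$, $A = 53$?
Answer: $\frac{6 \sqrt{3350707}}{19} \approx 578.05$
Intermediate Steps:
$r = 8820$ ($r = 49 \cdot 180 = 8820$)
$h{\left(U,j \right)} = 467 + \frac{U}{19} + \frac{j}{19}$ ($h{\left(U,j \right)} = \frac{8820 + \left(\left(U + j\right) + 53\right)}{-69 + 88} = \frac{8820 + \left(53 + U + j\right)}{19} = \left(8873 + U + j\right) \frac{1}{19} = 467 + \frac{U}{19} + \frac{j}{19}$)
$\sqrt{333708 + h{\left(-616,P{\left(-5 \right)} \right)}} = \sqrt{333708 + \left(467 + \frac{1}{19} \left(-616\right) + \frac{1}{19} \left(-1\right)\right)} = \sqrt{333708 - - \frac{8256}{19}} = \sqrt{333708 + \frac{8256}{19}} = \sqrt{\frac{6348708}{19}} = \frac{6 \sqrt{3350707}}{19}$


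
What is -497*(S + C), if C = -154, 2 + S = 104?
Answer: 25844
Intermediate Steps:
S = 102 (S = -2 + 104 = 102)
-497*(S + C) = -497*(102 - 154) = -497*(-52) = 25844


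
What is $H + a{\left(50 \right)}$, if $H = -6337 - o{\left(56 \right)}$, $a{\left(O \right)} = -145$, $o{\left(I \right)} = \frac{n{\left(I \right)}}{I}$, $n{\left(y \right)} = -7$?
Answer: $- \frac{51855}{8} \approx -6481.9$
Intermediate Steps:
$o{\left(I \right)} = - \frac{7}{I}$
$H = - \frac{50695}{8}$ ($H = -6337 - - \frac{7}{56} = -6337 - \left(-7\right) \frac{1}{56} = -6337 - - \frac{1}{8} = -6337 + \frac{1}{8} = - \frac{50695}{8} \approx -6336.9$)
$H + a{\left(50 \right)} = - \frac{50695}{8} - 145 = - \frac{51855}{8}$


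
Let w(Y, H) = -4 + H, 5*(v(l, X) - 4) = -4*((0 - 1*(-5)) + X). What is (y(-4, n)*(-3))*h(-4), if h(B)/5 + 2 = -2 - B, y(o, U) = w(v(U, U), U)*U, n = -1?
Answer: 0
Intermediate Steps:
v(l, X) = -4*X/5 (v(l, X) = 4 + (-4*((0 - 1*(-5)) + X))/5 = 4 + (-4*((0 + 5) + X))/5 = 4 + (-4*(5 + X))/5 = 4 + (-20 - 4*X)/5 = 4 + (-4 - 4*X/5) = -4*X/5)
y(o, U) = U*(-4 + U) (y(o, U) = (-4 + U)*U = U*(-4 + U))
h(B) = -20 - 5*B (h(B) = -10 + 5*(-2 - B) = -10 + (-10 - 5*B) = -20 - 5*B)
(y(-4, n)*(-3))*h(-4) = (-(-4 - 1)*(-3))*(-20 - 5*(-4)) = (-1*(-5)*(-3))*(-20 + 20) = (5*(-3))*0 = -15*0 = 0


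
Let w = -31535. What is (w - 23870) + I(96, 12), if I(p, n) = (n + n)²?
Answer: -54829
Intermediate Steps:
I(p, n) = 4*n² (I(p, n) = (2*n)² = 4*n²)
(w - 23870) + I(96, 12) = (-31535 - 23870) + 4*12² = -55405 + 4*144 = -55405 + 576 = -54829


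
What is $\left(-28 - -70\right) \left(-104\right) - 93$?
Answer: $-4461$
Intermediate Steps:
$\left(-28 - -70\right) \left(-104\right) - 93 = \left(-28 + 70\right) \left(-104\right) - 93 = 42 \left(-104\right) - 93 = -4368 - 93 = -4461$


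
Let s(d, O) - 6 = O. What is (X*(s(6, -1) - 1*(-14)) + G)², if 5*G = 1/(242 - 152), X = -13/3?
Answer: 1372628401/202500 ≈ 6778.4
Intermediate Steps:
s(d, O) = 6 + O
X = -13/3 (X = -13*⅓ = -13/3 ≈ -4.3333)
G = 1/450 (G = 1/(5*(242 - 152)) = (⅕)/90 = (⅕)*(1/90) = 1/450 ≈ 0.0022222)
(X*(s(6, -1) - 1*(-14)) + G)² = (-13*((6 - 1) - 1*(-14))/3 + 1/450)² = (-13*(5 + 14)/3 + 1/450)² = (-13/3*19 + 1/450)² = (-247/3 + 1/450)² = (-37049/450)² = 1372628401/202500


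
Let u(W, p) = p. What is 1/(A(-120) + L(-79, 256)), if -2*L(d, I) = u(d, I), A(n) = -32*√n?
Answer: I/(64*(√30 - 2*I)) ≈ -0.00091912 + 0.0025171*I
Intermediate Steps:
L(d, I) = -I/2
1/(A(-120) + L(-79, 256)) = 1/(-64*I*√30 - ½*256) = 1/(-64*I*√30 - 128) = 1/(-128 - 64*I*√30)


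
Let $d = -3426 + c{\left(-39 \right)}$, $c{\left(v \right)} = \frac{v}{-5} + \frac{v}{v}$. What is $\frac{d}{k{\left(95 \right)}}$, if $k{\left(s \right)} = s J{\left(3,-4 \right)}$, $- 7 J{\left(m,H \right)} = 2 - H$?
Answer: $\frac{59801}{1425} \approx 41.966$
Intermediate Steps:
$c{\left(v \right)} = 1 - \frac{v}{5}$ ($c{\left(v \right)} = v \left(- \frac{1}{5}\right) + 1 = - \frac{v}{5} + 1 = 1 - \frac{v}{5}$)
$J{\left(m,H \right)} = - \frac{2}{7} + \frac{H}{7}$ ($J{\left(m,H \right)} = - \frac{2 - H}{7} = - \frac{2}{7} + \frac{H}{7}$)
$d = - \frac{17086}{5}$ ($d = -3426 + \left(1 - - \frac{39}{5}\right) = -3426 + \left(1 + \frac{39}{5}\right) = -3426 + \frac{44}{5} = - \frac{17086}{5} \approx -3417.2$)
$k{\left(s \right)} = - \frac{6 s}{7}$ ($k{\left(s \right)} = s \left(- \frac{2}{7} + \frac{1}{7} \left(-4\right)\right) = s \left(- \frac{2}{7} - \frac{4}{7}\right) = s \left(- \frac{6}{7}\right) = - \frac{6 s}{7}$)
$\frac{d}{k{\left(95 \right)}} = - \frac{17086}{5 \left(\left(- \frac{6}{7}\right) 95\right)} = - \frac{17086}{5 \left(- \frac{570}{7}\right)} = \left(- \frac{17086}{5}\right) \left(- \frac{7}{570}\right) = \frac{59801}{1425}$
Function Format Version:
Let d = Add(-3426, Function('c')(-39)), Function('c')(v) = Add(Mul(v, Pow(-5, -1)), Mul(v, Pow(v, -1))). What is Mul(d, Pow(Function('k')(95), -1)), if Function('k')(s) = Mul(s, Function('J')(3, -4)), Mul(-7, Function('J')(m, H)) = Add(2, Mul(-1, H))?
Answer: Rational(59801, 1425) ≈ 41.966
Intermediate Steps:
Function('c')(v) = Add(1, Mul(Rational(-1, 5), v)) (Function('c')(v) = Add(Mul(v, Rational(-1, 5)), 1) = Add(Mul(Rational(-1, 5), v), 1) = Add(1, Mul(Rational(-1, 5), v)))
Function('J')(m, H) = Add(Rational(-2, 7), Mul(Rational(1, 7), H)) (Function('J')(m, H) = Mul(Rational(-1, 7), Add(2, Mul(-1, H))) = Add(Rational(-2, 7), Mul(Rational(1, 7), H)))
d = Rational(-17086, 5) (d = Add(-3426, Add(1, Mul(Rational(-1, 5), -39))) = Add(-3426, Add(1, Rational(39, 5))) = Add(-3426, Rational(44, 5)) = Rational(-17086, 5) ≈ -3417.2)
Function('k')(s) = Mul(Rational(-6, 7), s) (Function('k')(s) = Mul(s, Add(Rational(-2, 7), Mul(Rational(1, 7), -4))) = Mul(s, Add(Rational(-2, 7), Rational(-4, 7))) = Mul(s, Rational(-6, 7)) = Mul(Rational(-6, 7), s))
Mul(d, Pow(Function('k')(95), -1)) = Mul(Rational(-17086, 5), Pow(Mul(Rational(-6, 7), 95), -1)) = Mul(Rational(-17086, 5), Pow(Rational(-570, 7), -1)) = Mul(Rational(-17086, 5), Rational(-7, 570)) = Rational(59801, 1425)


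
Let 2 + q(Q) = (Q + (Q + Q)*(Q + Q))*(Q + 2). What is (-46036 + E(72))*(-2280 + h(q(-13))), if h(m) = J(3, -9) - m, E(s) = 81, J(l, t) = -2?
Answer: -230372415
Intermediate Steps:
q(Q) = -2 + (2 + Q)*(Q + 4*Q**2) (q(Q) = -2 + (Q + (Q + Q)*(Q + Q))*(Q + 2) = -2 + (Q + (2*Q)*(2*Q))*(2 + Q) = -2 + (Q + 4*Q**2)*(2 + Q) = -2 + (2 + Q)*(Q + 4*Q**2))
h(m) = -2 - m
(-46036 + E(72))*(-2280 + h(q(-13))) = (-46036 + 81)*(-2280 + (-2 - (-2 + 2*(-13) + 4*(-13)**3 + 9*(-13)**2))) = -45955*(-2280 + (-2 - (-2 - 26 + 4*(-2197) + 9*169))) = -45955*(-2280 + (-2 - (-2 - 26 - 8788 + 1521))) = -45955*(-2280 + (-2 - 1*(-7295))) = -45955*(-2280 + (-2 + 7295)) = -45955*(-2280 + 7293) = -45955*5013 = -230372415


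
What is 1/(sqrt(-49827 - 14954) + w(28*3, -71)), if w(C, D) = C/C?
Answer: 1/64782 - I*sqrt(64781)/64782 ≈ 1.5436e-5 - 0.0039289*I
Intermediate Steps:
w(C, D) = 1
1/(sqrt(-49827 - 14954) + w(28*3, -71)) = 1/(sqrt(-49827 - 14954) + 1) = 1/(sqrt(-64781) + 1) = 1/(I*sqrt(64781) + 1) = 1/(1 + I*sqrt(64781))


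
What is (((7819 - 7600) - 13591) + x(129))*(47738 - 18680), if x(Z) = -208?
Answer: -394607640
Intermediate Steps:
(((7819 - 7600) - 13591) + x(129))*(47738 - 18680) = (((7819 - 7600) - 13591) - 208)*(47738 - 18680) = ((219 - 13591) - 208)*29058 = (-13372 - 208)*29058 = -13580*29058 = -394607640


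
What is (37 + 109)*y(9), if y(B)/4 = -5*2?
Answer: -5840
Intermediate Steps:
y(B) = -40 (y(B) = 4*(-5*2) = 4*(-10) = -40)
(37 + 109)*y(9) = (37 + 109)*(-40) = 146*(-40) = -5840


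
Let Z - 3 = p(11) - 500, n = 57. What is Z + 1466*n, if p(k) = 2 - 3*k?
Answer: 83034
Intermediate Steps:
Z = -528 (Z = 3 + ((2 - 3*11) - 500) = 3 + ((2 - 33) - 500) = 3 + (-31 - 500) = 3 - 531 = -528)
Z + 1466*n = -528 + 1466*57 = -528 + 83562 = 83034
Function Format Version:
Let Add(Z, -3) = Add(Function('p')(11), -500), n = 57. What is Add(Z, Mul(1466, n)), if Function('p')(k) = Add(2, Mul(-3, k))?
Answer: 83034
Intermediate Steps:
Z = -528 (Z = Add(3, Add(Add(2, Mul(-3, 11)), -500)) = Add(3, Add(Add(2, -33), -500)) = Add(3, Add(-31, -500)) = Add(3, -531) = -528)
Add(Z, Mul(1466, n)) = Add(-528, Mul(1466, 57)) = Add(-528, 83562) = 83034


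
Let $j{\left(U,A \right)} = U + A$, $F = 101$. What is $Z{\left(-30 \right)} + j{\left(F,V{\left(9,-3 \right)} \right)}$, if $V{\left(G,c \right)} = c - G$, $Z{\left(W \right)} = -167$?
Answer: $-78$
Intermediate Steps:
$j{\left(U,A \right)} = A + U$
$Z{\left(-30 \right)} + j{\left(F,V{\left(9,-3 \right)} \right)} = -167 + \left(\left(-3 - 9\right) + 101\right) = -167 + \left(-12 + 101\right) = -167 + 89 = -78$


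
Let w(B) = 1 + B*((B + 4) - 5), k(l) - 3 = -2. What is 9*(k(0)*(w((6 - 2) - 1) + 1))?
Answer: 72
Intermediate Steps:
k(l) = 1 (k(l) = 3 - 2 = 1)
w(B) = 1 + B*(-1 + B) (w(B) = 1 + B*((4 + B) - 5) = 1 + B*(-1 + B))
9*(k(0)*(w((6 - 2) - 1) + 1)) = 9*(1*((1 + ((6 - 2) - 1)**2 - ((6 - 2) - 1)) + 1)) = 9*(1*((1 + (4 - 1)**2 - (4 - 1)) + 1)) = 9*(1*((1 + 3**2 - 1*3) + 1)) = 9*(1*((1 + 9 - 3) + 1)) = 9*(1*(7 + 1)) = 9*(1*8) = 9*8 = 72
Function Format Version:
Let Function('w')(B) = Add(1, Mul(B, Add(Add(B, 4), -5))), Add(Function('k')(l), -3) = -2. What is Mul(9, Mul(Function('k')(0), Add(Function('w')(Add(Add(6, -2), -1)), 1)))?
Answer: 72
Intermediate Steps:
Function('k')(l) = 1 (Function('k')(l) = Add(3, -2) = 1)
Function('w')(B) = Add(1, Mul(B, Add(-1, B))) (Function('w')(B) = Add(1, Mul(B, Add(Add(4, B), -5))) = Add(1, Mul(B, Add(-1, B))))
Mul(9, Mul(Function('k')(0), Add(Function('w')(Add(Add(6, -2), -1)), 1))) = Mul(9, Mul(1, Add(Add(1, Pow(Add(Add(6, -2), -1), 2), Mul(-1, Add(Add(6, -2), -1))), 1))) = Mul(9, Mul(1, Add(Add(1, Pow(Add(4, -1), 2), Mul(-1, Add(4, -1))), 1))) = Mul(9, Mul(1, Add(Add(1, Pow(3, 2), Mul(-1, 3)), 1))) = Mul(9, Mul(1, Add(Add(1, 9, -3), 1))) = Mul(9, Mul(1, Add(7, 1))) = Mul(9, Mul(1, 8)) = Mul(9, 8) = 72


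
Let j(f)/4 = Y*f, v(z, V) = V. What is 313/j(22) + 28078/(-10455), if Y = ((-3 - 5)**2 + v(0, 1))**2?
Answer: -2087225597/777433800 ≈ -2.6848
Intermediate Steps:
Y = 4225 (Y = ((-3 - 5)**2 + 1)**2 = ((-8)**2 + 1)**2 = (64 + 1)**2 = 65**2 = 4225)
j(f) = 16900*f (j(f) = 4*(4225*f) = 16900*f)
313/j(22) + 28078/(-10455) = 313/((16900*22)) + 28078/(-10455) = 313/371800 + 28078*(-1/10455) = 313*(1/371800) - 28078/10455 = 313/371800 - 28078/10455 = -2087225597/777433800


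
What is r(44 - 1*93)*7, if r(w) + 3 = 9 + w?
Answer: -301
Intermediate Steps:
r(w) = 6 + w (r(w) = -3 + (9 + w) = 6 + w)
r(44 - 1*93)*7 = (6 + (44 - 1*93))*7 = (6 + (44 - 93))*7 = (6 - 49)*7 = -43*7 = -301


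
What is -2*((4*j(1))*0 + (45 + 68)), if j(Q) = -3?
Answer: -226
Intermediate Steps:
-2*((4*j(1))*0 + (45 + 68)) = -2*((4*(-3))*0 + (45 + 68)) = -2*(-12*0 + 113) = -2*(0 + 113) = -2*113 = -226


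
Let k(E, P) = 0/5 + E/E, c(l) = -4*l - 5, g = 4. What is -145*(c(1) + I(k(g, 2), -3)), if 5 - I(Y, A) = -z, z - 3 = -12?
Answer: 1885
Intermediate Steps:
z = -9 (z = 3 - 12 = -9)
c(l) = -5 - 4*l
k(E, P) = 1 (k(E, P) = 0*(⅕) + 1 = 0 + 1 = 1)
I(Y, A) = -4 (I(Y, A) = 5 - (-1)*(-9) = 5 - 1*9 = 5 - 9 = -4)
-145*(c(1) + I(k(g, 2), -3)) = -145*((-5 - 4*1) - 4) = -145*((-5 - 4) - 4) = -145*(-9 - 4) = -145*(-13) = 1885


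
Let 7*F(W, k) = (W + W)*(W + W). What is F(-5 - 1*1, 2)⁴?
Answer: 429981696/2401 ≈ 1.7908e+5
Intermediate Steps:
F(W, k) = 4*W²/7 (F(W, k) = ((W + W)*(W + W))/7 = ((2*W)*(2*W))/7 = (4*W²)/7 = 4*W²/7)
F(-5 - 1*1, 2)⁴ = (4*(-5 - 1*1)²/7)⁴ = (4*(-5 - 1)²/7)⁴ = ((4/7)*(-6)²)⁴ = ((4/7)*36)⁴ = (144/7)⁴ = 429981696/2401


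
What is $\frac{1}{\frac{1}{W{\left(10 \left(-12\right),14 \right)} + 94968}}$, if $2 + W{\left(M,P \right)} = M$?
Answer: $94846$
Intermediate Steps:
$W{\left(M,P \right)} = -2 + M$
$\frac{1}{\frac{1}{W{\left(10 \left(-12\right),14 \right)} + 94968}} = \frac{1}{\frac{1}{\left(-2 + 10 \left(-12\right)\right) + 94968}} = \frac{1}{\frac{1}{\left(-2 - 120\right) + 94968}} = \frac{1}{\frac{1}{-122 + 94968}} = \frac{1}{\frac{1}{94846}} = 94846$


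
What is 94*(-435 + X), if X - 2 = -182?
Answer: -57810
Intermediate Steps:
X = -180 (X = 2 - 182 = -180)
94*(-435 + X) = 94*(-435 - 180) = 94*(-615) = -57810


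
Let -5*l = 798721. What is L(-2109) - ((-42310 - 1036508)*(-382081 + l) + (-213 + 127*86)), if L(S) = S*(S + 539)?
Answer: -2922637390963/5 ≈ -5.8453e+11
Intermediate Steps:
L(S) = S*(539 + S)
l = -798721/5 (l = -1/5*798721 = -798721/5 ≈ -1.5974e+5)
L(-2109) - ((-42310 - 1036508)*(-382081 + l) + (-213 + 127*86)) = -2109*(539 - 2109) - ((-42310 - 1036508)*(-382081 - 798721/5) + (-213 + 127*86)) = -2109*(-1570) - (-1078818*(-2709126/5) + (-213 + 10922)) = 3311130 - (2922653893068/5 + 10709) = 3311130 - 1*2922653946613/5 = 3311130 - 2922653946613/5 = -2922637390963/5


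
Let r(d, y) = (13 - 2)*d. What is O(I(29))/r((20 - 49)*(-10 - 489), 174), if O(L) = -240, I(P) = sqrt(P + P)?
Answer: -240/159181 ≈ -0.0015077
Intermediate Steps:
I(P) = sqrt(2)*sqrt(P) (I(P) = sqrt(2*P) = sqrt(2)*sqrt(P))
r(d, y) = 11*d
O(I(29))/r((20 - 49)*(-10 - 489), 174) = -240*1/(11*(-10 - 489)*(20 - 49)) = -240/(11*(-29*(-499))) = -240/(11*14471) = -240/159181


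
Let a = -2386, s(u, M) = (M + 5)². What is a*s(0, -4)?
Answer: -2386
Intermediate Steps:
s(u, M) = (5 + M)²
a*s(0, -4) = -2386*(5 - 4)² = -2386*1² = -2386*1 = -2386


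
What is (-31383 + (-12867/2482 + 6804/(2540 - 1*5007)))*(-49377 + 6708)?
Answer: 8201395237819311/6123094 ≈ 1.3394e+9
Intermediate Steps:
(-31383 + (-12867/2482 + 6804/(2540 - 1*5007)))*(-49377 + 6708) = (-31383 + (-12867*1/2482 + 6804/(2540 - 5007)))*(-42669) = (-31383 + (-12867/2482 + 6804/(-2467)))*(-42669) = (-31383 + (-12867/2482 + 6804*(-1/2467)))*(-42669) = (-31383 + (-12867/2482 - 6804/2467))*(-42669) = (-31383 - 48630417/6123094)*(-42669) = -192209689419/6123094*(-42669) = 8201395237819311/6123094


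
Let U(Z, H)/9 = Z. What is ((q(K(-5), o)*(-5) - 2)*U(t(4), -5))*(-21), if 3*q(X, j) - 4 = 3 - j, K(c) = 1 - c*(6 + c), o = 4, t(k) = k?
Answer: 5292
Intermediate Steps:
U(Z, H) = 9*Z
K(c) = 1 - c*(6 + c)
q(X, j) = 7/3 - j/3 (q(X, j) = 4/3 + (3 - j)/3 = 4/3 + (1 - j/3) = 7/3 - j/3)
((q(K(-5), o)*(-5) - 2)*U(t(4), -5))*(-21) = (((7/3 - ⅓*4)*(-5) - 2)*(9*4))*(-21) = (((7/3 - 4/3)*(-5) - 2)*36)*(-21) = ((1*(-5) - 2)*36)*(-21) = ((-5 - 2)*36)*(-21) = -7*36*(-21) = -252*(-21) = 5292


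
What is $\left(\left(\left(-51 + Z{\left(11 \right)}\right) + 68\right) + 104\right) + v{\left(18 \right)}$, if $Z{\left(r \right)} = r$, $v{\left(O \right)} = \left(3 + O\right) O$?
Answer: $510$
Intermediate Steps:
$v{\left(O \right)} = O \left(3 + O\right)$
$\left(\left(\left(-51 + Z{\left(11 \right)}\right) + 68\right) + 104\right) + v{\left(18 \right)} = \left(\left(\left(-51 + 11\right) + 68\right) + 104\right) + 18 \left(3 + 18\right) = \left(\left(-40 + 68\right) + 104\right) + 18 \cdot 21 = \left(28 + 104\right) + 378 = 132 + 378 = 510$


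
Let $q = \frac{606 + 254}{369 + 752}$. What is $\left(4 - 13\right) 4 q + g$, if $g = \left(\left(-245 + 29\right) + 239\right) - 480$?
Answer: $- \frac{543257}{1121} \approx -484.62$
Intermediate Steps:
$q = \frac{860}{1121} \approx 0.76717$
$g = -457$ ($g = \left(-216 + 239\right) - 480 = 23 - 480 = -457$)
$\left(4 - 13\right) 4 q + g = \left(4 - 13\right) 4 \cdot \frac{860}{1121} - 457 = \left(-9\right) 4 \cdot \frac{860}{1121} - 457 = \left(-36\right) \frac{860}{1121} - 457 = - \frac{30960}{1121} - 457 = - \frac{543257}{1121}$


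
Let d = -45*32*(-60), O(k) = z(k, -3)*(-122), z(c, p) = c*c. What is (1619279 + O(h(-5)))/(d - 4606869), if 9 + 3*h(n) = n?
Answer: -14549599/40684221 ≈ -0.35762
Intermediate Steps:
z(c, p) = c²
h(n) = -3 + n/3
O(k) = -122*k² (O(k) = k²*(-122) = -122*k²)
d = 86400 (d = -1440*(-60) = 86400)
(1619279 + O(h(-5)))/(d - 4606869) = (1619279 - 122*(-3 + (⅓)*(-5))²)/(86400 - 4606869) = (1619279 - 122*(-3 - 5/3)²)/(-4520469) = (1619279 - 122*(-14/3)²)*(-1/4520469) = (1619279 - 122*196/9)*(-1/4520469) = (1619279 - 23912/9)*(-1/4520469) = (14549599/9)*(-1/4520469) = -14549599/40684221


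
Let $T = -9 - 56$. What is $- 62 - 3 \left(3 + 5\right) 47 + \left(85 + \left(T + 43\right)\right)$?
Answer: $69999$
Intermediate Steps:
$T = -65$
$- 62 - 3 \left(3 + 5\right) 47 + \left(85 + \left(T + 43\right)\right) = - 62 - 3 \left(3 + 5\right) 47 + \left(85 + \left(-65 + 43\right)\right) = - 62 \left(-3\right) 8 \cdot 47 + \left(85 - 22\right) = - 62 \left(\left(-24\right) 47\right) + 63 = \left(-62\right) \left(-1128\right) + 63 = 69936 + 63 = 69999$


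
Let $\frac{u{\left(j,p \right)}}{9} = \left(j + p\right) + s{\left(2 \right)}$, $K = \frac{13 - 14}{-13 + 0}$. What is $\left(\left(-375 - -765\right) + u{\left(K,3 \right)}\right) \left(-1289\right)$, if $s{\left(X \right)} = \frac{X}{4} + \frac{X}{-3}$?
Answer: $- \frac{13948269}{26} \approx -5.3647 \cdot 10^{5}$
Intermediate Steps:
$s{\left(X \right)} = - \frac{X}{12}$ ($s{\left(X \right)} = X \frac{1}{4} + X \left(- \frac{1}{3}\right) = \frac{X}{4} - \frac{X}{3} = - \frac{X}{12}$)
$K = \frac{1}{13}$ ($K = - \frac{1}{-13} = \left(-1\right) \left(- \frac{1}{13}\right) = \frac{1}{13} \approx 0.076923$)
$u{\left(j,p \right)} = - \frac{3}{2} + 9 j + 9 p$ ($u{\left(j,p \right)} = 9 \left(\left(j + p\right) - \frac{1}{6}\right) = 9 \left(- \frac{1}{6} + j + p\right) = - \frac{3}{2} + 9 j + 9 p$)
$\left(\left(-375 - -765\right) + u{\left(K,3 \right)}\right) \left(-1289\right) = \left(\left(-375 - -765\right) + \left(- \frac{3}{2} + 9 \cdot \frac{1}{13} + 9 \cdot 3\right)\right) \left(-1289\right) = \left(\left(-375 + 765\right) + \left(- \frac{3}{2} + \frac{9}{13} + 27\right)\right) \left(-1289\right) = \left(390 + \frac{681}{26}\right) \left(-1289\right) = \frac{10821}{26} \left(-1289\right) = - \frac{13948269}{26}$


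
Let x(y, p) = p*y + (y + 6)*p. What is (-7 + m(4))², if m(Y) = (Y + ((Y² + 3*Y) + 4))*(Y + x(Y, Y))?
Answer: 4635409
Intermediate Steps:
x(y, p) = p*y + p*(6 + y) (x(y, p) = p*y + (6 + y)*p = p*y + p*(6 + y))
m(Y) = (Y + 2*Y*(3 + Y))*(4 + Y² + 4*Y) (m(Y) = (Y + ((Y² + 3*Y) + 4))*(Y + 2*Y*(3 + Y)) = (Y + (4 + Y² + 3*Y))*(Y + 2*Y*(3 + Y)) = (4 + Y² + 4*Y)*(Y + 2*Y*(3 + Y)) = (Y + 2*Y*(3 + Y))*(4 + Y² + 4*Y))
(-7 + m(4))² = (-7 + 4*(28 + 2*4³ + 15*4² + 36*4))² = (-7 + 4*(28 + 2*64 + 15*16 + 144))² = (-7 + 4*(28 + 128 + 240 + 144))² = (-7 + 4*540)² = (-7 + 2160)² = 2153² = 4635409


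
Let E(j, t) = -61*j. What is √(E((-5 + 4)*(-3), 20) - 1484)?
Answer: I*√1667 ≈ 40.829*I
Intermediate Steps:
√(E((-5 + 4)*(-3), 20) - 1484) = √(-61*(-5 + 4)*(-3) - 1484) = √(-(-61)*(-3) - 1484) = √(-61*3 - 1484) = √(-183 - 1484) = √(-1667) = I*√1667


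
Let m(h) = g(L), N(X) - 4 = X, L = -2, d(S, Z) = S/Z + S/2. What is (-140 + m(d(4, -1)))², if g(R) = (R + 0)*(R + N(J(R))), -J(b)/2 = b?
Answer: 23104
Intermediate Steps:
d(S, Z) = S/2 + S/Z (d(S, Z) = S/Z + S*(½) = S/Z + S/2 = S/2 + S/Z)
J(b) = -2*b
N(X) = 4 + X
g(R) = R*(4 - R) (g(R) = (R + 0)*(R + (4 - 2*R)) = R*(4 - R))
m(h) = -12 (m(h) = -2*(4 - 1*(-2)) = -2*(4 + 2) = -2*6 = -12)
(-140 + m(d(4, -1)))² = (-140 - 12)² = (-152)² = 23104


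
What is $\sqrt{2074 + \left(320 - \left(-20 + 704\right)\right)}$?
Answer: $3 \sqrt{190} \approx 41.352$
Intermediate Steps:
$\sqrt{2074 + \left(320 - \left(-20 + 704\right)\right)} = \sqrt{2074 + \left(320 - 684\right)} = \sqrt{2074 - 364} = \sqrt{1710} = 3 \sqrt{190}$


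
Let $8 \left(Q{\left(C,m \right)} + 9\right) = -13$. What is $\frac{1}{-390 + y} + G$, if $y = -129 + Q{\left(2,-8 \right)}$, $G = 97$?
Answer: $\frac{410981}{4237} \approx 96.998$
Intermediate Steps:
$Q{\left(C,m \right)} = - \frac{85}{8}$ ($Q{\left(C,m \right)} = -9 + \frac{1}{8} \left(-13\right) = -9 - \frac{13}{8} = - \frac{85}{8}$)
$y = - \frac{1117}{8}$ ($y = -129 - \frac{85}{8} = - \frac{1117}{8} \approx -139.63$)
$\frac{1}{-390 + y} + G = \frac{1}{-390 - \frac{1117}{8}} + 97 = \frac{1}{- \frac{4237}{8}} + 97 = - \frac{8}{4237} + 97 = \frac{410981}{4237}$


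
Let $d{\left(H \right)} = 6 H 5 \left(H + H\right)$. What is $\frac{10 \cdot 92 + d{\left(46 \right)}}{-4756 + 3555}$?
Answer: $- \frac{127880}{1201} \approx -106.48$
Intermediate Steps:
$d{\left(H \right)} = 60 H^{2}$ ($d{\left(H \right)} = 30 H 2 H = 60 H^{2}$)
$\frac{10 \cdot 92 + d{\left(46 \right)}}{-4756 + 3555} = \frac{10 \cdot 92 + 60 \cdot 46^{2}}{-4756 + 3555} = \frac{920 + 60 \cdot 2116}{-1201} = \left(920 + 126960\right) \left(- \frac{1}{1201}\right) = 127880 \left(- \frac{1}{1201}\right) = - \frac{127880}{1201}$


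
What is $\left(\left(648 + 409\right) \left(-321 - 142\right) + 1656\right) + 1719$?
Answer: $-486016$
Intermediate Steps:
$\left(\left(648 + 409\right) \left(-321 - 142\right) + 1656\right) + 1719 = \left(1057 \left(-463\right) + 1656\right) + 1719 = \left(-489391 + 1656\right) + 1719 = -487735 + 1719 = -486016$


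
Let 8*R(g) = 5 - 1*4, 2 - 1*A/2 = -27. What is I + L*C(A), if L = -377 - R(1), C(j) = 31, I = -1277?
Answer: -103743/8 ≈ -12968.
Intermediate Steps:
A = 58 (A = 4 - 2*(-27) = 4 + 54 = 58)
R(g) = ⅛ (R(g) = (5 - 1*4)/8 = (5 - 4)/8 = (⅛)*1 = ⅛)
L = -3017/8 (L = -377 - 1*⅛ = -377 - ⅛ = -3017/8 ≈ -377.13)
I + L*C(A) = -1277 - 3017/8*31 = -1277 - 93527/8 = -103743/8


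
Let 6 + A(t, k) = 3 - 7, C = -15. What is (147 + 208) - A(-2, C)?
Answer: 365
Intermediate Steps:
A(t, k) = -10 (A(t, k) = -6 + (3 - 7) = -6 - 4 = -10)
(147 + 208) - A(-2, C) = (147 + 208) - 1*(-10) = 355 + 10 = 365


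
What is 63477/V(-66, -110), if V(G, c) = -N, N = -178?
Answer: 63477/178 ≈ 356.61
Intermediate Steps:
V(G, c) = 178 (V(G, c) = -1*(-178) = 178)
63477/V(-66, -110) = 63477/178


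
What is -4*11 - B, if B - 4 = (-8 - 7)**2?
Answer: -273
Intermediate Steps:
B = 229 (B = 4 + (-8 - 7)**2 = 4 + (-15)**2 = 4 + 225 = 229)
-4*11 - B = -4*11 - 1*229 = -44 - 229 = -273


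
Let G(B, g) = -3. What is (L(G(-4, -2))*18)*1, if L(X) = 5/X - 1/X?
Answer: -24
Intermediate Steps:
L(X) = 4/X
(L(G(-4, -2))*18)*1 = ((4/(-3))*18)*1 = ((4*(-1/3))*18)*1 = -4/3*18*1 = -24*1 = -24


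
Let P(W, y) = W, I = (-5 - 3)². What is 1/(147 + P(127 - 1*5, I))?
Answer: 1/269 ≈ 0.0037175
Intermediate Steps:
I = 64 (I = (-8)² = 64)
1/(147 + P(127 - 1*5, I)) = 1/(147 + (127 - 1*5)) = 1/(147 + (127 - 5)) = 1/(147 + 122) = 1/269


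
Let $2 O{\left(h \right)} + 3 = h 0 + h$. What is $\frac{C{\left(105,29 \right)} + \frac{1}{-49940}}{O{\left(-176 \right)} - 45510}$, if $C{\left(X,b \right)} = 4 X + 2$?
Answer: $- \frac{21074679}{2277239030} \approx -0.0092545$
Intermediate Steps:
$C{\left(X,b \right)} = 2 + 4 X$
$O{\left(h \right)} = - \frac{3}{2} + \frac{h}{2}$ ($O{\left(h \right)} = - \frac{3}{2} + \frac{h 0 + h}{2} = - \frac{3}{2} + \frac{0 + h}{2} = - \frac{3}{2} + \frac{h}{2}$)
$\frac{C{\left(105,29 \right)} + \frac{1}{-49940}}{O{\left(-176 \right)} - 45510} = \frac{\left(2 + 4 \cdot 105\right) + \frac{1}{-49940}}{\left(- \frac{3}{2} + \frac{1}{2} \left(-176\right)\right) - 45510} = \frac{\left(2 + 420\right) - \frac{1}{49940}}{\left(- \frac{3}{2} - 88\right) - 45510} = \frac{422 - \frac{1}{49940}}{- \frac{179}{2} - 45510} = \frac{21074679}{49940 \left(- \frac{91199}{2}\right)} = \frac{21074679}{49940} \left(- \frac{2}{91199}\right) = - \frac{21074679}{2277239030}$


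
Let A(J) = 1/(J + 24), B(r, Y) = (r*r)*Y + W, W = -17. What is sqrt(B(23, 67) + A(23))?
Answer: sqrt(78256081)/47 ≈ 188.22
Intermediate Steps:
B(r, Y) = -17 + Y*r**2 (B(r, Y) = (r*r)*Y - 17 = r**2*Y - 17 = Y*r**2 - 17 = -17 + Y*r**2)
A(J) = 1/(24 + J)
sqrt(B(23, 67) + A(23)) = sqrt((-17 + 67*23**2) + 1/(24 + 23)) = sqrt((-17 + 67*529) + 1/47) = sqrt((-17 + 35443) + 1/47) = sqrt(35426 + 1/47) = sqrt(1665023/47) = sqrt(78256081)/47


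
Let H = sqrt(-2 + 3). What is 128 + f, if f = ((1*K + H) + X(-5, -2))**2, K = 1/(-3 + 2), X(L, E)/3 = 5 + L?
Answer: 128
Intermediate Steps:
X(L, E) = 15 + 3*L (X(L, E) = 3*(5 + L) = 15 + 3*L)
H = 1 (H = sqrt(1) = 1)
K = -1 (K = 1/(-1) = -1)
f = 0 (f = ((1*(-1) + 1) + (15 + 3*(-5)))**2 = ((-1 + 1) + (15 - 15))**2 = (0 + 0)**2 = 0**2 = 0)
128 + f = 128 + 0 = 128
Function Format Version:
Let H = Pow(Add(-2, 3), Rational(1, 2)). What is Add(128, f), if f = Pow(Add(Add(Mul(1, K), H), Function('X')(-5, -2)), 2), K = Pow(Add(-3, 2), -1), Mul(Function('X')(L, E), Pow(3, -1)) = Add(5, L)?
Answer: 128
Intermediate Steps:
Function('X')(L, E) = Add(15, Mul(3, L)) (Function('X')(L, E) = Mul(3, Add(5, L)) = Add(15, Mul(3, L)))
H = 1 (H = Pow(1, Rational(1, 2)) = 1)
K = -1 (K = Pow(-1, -1) = -1)
f = 0 (f = Pow(Add(Add(Mul(1, -1), 1), Add(15, Mul(3, -5))), 2) = Pow(Add(Add(-1, 1), Add(15, -15)), 2) = Pow(Add(0, 0), 2) = Pow(0, 2) = 0)
Add(128, f) = Add(128, 0) = 128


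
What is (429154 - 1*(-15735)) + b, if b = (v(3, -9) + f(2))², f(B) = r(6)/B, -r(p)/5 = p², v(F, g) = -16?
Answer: 456125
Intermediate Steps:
r(p) = -5*p²
f(B) = -180/B (f(B) = (-5*6²)/B = (-5*36)/B = -180/B)
b = 11236 (b = (-16 - 180/2)² = (-16 - 180*½)² = (-16 - 90)² = (-106)² = 11236)
(429154 - 1*(-15735)) + b = (429154 - 1*(-15735)) + 11236 = (429154 + 15735) + 11236 = 444889 + 11236 = 456125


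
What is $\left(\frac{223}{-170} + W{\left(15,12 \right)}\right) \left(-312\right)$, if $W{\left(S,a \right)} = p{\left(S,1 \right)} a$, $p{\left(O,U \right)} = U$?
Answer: $- \frac{283452}{85} \approx -3334.7$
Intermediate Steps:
$W{\left(S,a \right)} = a$ ($W{\left(S,a \right)} = 1 a = a$)
$\left(\frac{223}{-170} + W{\left(15,12 \right)}\right) \left(-312\right) = \left(\frac{223}{-170} + 12\right) \left(-312\right) = \left(223 \left(- \frac{1}{170}\right) + 12\right) \left(-312\right) = \left(- \frac{223}{170} + 12\right) \left(-312\right) = \frac{1817}{170} \left(-312\right) = - \frac{283452}{85}$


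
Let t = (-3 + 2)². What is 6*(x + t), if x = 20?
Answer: 126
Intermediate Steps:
t = 1 (t = (-1)² = 1)
6*(x + t) = 6*(20 + 1) = 6*21 = 126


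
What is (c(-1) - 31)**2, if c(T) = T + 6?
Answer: 676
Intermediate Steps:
c(T) = 6 + T
(c(-1) - 31)**2 = ((6 - 1) - 31)**2 = (5 - 31)**2 = (-26)**2 = 676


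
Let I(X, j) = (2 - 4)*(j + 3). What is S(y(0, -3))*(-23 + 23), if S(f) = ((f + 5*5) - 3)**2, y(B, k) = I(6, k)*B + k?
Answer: 0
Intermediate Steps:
I(X, j) = -6 - 2*j (I(X, j) = -2*(3 + j) = -6 - 2*j)
y(B, k) = k + B*(-6 - 2*k) (y(B, k) = (-6 - 2*k)*B + k = B*(-6 - 2*k) + k = k + B*(-6 - 2*k))
S(f) = (22 + f)**2 (S(f) = ((f + 25) - 3)**2 = ((25 + f) - 3)**2 = (22 + f)**2)
S(y(0, -3))*(-23 + 23) = (22 + (-3 - 2*0*(3 - 3)))**2*(-23 + 23) = (22 + (-3 - 2*0*0))**2*0 = (22 + (-3 + 0))**2*0 = (22 - 3)**2*0 = 19**2*0 = 361*0 = 0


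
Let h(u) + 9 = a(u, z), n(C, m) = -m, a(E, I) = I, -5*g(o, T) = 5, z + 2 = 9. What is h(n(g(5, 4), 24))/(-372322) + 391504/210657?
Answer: 72882986801/39216117777 ≈ 1.8585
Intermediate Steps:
z = 7 (z = -2 + 9 = 7)
g(o, T) = -1 (g(o, T) = -⅕*5 = -1)
h(u) = -2 (h(u) = -9 + 7 = -2)
h(n(g(5, 4), 24))/(-372322) + 391504/210657 = -2/(-372322) + 391504/210657 = -2*(-1/372322) + 391504*(1/210657) = 1/186161 + 391504/210657 = 72882986801/39216117777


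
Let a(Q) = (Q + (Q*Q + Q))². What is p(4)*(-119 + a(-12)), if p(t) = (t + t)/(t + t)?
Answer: 14281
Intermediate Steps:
a(Q) = (Q² + 2*Q)² (a(Q) = (Q + (Q² + Q))² = (Q + (Q + Q²))² = (Q² + 2*Q)²)
p(t) = 1 (p(t) = (2*t)/((2*t)) = (2*t)*(1/(2*t)) = 1)
p(4)*(-119 + a(-12)) = 1*(-119 + (-12)²*(2 - 12)²) = 1*(-119 + 144*(-10)²) = 1*(-119 + 144*100) = 1*(-119 + 14400) = 1*14281 = 14281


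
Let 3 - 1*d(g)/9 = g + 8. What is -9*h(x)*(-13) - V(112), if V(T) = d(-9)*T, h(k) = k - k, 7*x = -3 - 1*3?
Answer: -4032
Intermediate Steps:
x = -6/7 (x = (-3 - 1*3)/7 = (-3 - 3)/7 = (⅐)*(-6) = -6/7 ≈ -0.85714)
h(k) = 0
d(g) = -45 - 9*g (d(g) = 27 - 9*(g + 8) = 27 - 9*(8 + g) = 27 + (-72 - 9*g) = -45 - 9*g)
V(T) = 36*T (V(T) = (-45 - 9*(-9))*T = (-45 + 81)*T = 36*T)
-9*h(x)*(-13) - V(112) = -9*0*(-13) - 36*112 = 0*(-13) - 1*4032 = 0 - 4032 = -4032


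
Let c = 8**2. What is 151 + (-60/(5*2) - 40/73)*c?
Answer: -19569/73 ≈ -268.07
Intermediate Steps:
c = 64
151 + (-60/(5*2) - 40/73)*c = 151 + (-60/(5*2) - 40/73)*64 = 151 + (-60/10 - 40*1/73)*64 = 151 + (-60*1/10 - 40/73)*64 = 151 + (-6 - 40/73)*64 = 151 - 478/73*64 = 151 - 30592/73 = -19569/73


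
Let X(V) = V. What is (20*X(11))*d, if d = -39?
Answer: -8580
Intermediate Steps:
(20*X(11))*d = (20*11)*(-39) = 220*(-39) = -8580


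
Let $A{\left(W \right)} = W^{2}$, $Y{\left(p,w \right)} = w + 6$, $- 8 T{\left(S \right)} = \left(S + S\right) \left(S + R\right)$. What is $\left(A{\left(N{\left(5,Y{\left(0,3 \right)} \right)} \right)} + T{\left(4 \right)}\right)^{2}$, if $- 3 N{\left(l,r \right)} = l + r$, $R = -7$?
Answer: $\frac{49729}{81} \approx 613.94$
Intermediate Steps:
$T{\left(S \right)} = - \frac{S \left(-7 + S\right)}{4}$ ($T{\left(S \right)} = - \frac{\left(S + S\right) \left(S - 7\right)}{8} = - \frac{2 S \left(-7 + S\right)}{8} = - \frac{S \left(-7 + S\right)}{4}$)
$Y{\left(p,w \right)} = 6 + w$
$N{\left(l,r \right)} = - \frac{l}{3} - \frac{r}{3}$ ($N{\left(l,r \right)} = - \frac{l + r}{3} = - \frac{l}{3} - \frac{r}{3}$)
$\left(A{\left(N{\left(5,Y{\left(0,3 \right)} \right)} \right)} + T{\left(4 \right)}\right)^{2} = \left(\left(\left(- \frac{1}{3}\right) 5 - \frac{6 + 3}{3}\right)^{2} + \frac{1}{4} \cdot 4 \left(7 - 4\right)\right)^{2} = \left(\left(- \frac{5}{3} - 3\right)^{2} + \frac{1}{4} \cdot 4 \left(7 - 4\right)\right)^{2} = \left(\left(- \frac{5}{3} - 3\right)^{2} + \frac{1}{4} \cdot 4 \cdot 3\right)^{2} = \left(\left(- \frac{14}{3}\right)^{2} + 3\right)^{2} = \left(\frac{196}{9} + 3\right)^{2} = \left(\frac{223}{9}\right)^{2} = \frac{49729}{81}$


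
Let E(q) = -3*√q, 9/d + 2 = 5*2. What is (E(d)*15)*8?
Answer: -270*√2 ≈ -381.84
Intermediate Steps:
d = 9/8 (d = 9/(-2 + 5*2) = 9/(-2 + 10) = 9/8 ≈ 1.1250)
(E(d)*15)*8 = (-9*√2/4*15)*8 = -135*√2/4*8 = -270*√2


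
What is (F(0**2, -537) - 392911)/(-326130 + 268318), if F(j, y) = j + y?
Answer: 98362/14453 ≈ 6.8056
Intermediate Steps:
(F(0**2, -537) - 392911)/(-326130 + 268318) = ((0**2 - 537) - 392911)/(-326130 + 268318) = ((0 - 537) - 392911)/(-57812) = (-537 - 392911)*(-1/57812) = -393448*(-1/57812) = 98362/14453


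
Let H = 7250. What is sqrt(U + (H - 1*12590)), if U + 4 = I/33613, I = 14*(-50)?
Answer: 2*I*sqrt(1509463797659)/33613 ≈ 73.103*I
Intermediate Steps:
I = -700
U = -135152/33613 (U = -4 - 700/33613 = -135152/33613 ≈ -4.0208)
sqrt(U + (H - 1*12590)) = sqrt(-135152/33613 + (7250 - 1*12590)) = sqrt(-135152/33613 + (7250 - 12590)) = sqrt(-135152/33613 - 5340) = sqrt(-179628572/33613) = 2*I*sqrt(1509463797659)/33613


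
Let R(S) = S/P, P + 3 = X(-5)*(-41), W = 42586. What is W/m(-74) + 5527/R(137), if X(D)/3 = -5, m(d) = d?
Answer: 122236247/5069 ≈ 24114.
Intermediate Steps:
X(D) = -15 (X(D) = 3*(-5) = -15)
P = 612 (P = -3 - 15*(-41) = -3 + 615 = 612)
R(S) = S/612
W/m(-74) + 5527/R(137) = 42586/(-74) + 5527/(((1/612)*137)) = 42586*(-1/74) + 5527/(137/612) = -21293/37 + 5527*(612/137) = -21293/37 + 3382524/137 = 122236247/5069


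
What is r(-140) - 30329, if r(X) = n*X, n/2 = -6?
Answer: -28649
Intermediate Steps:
n = -12 (n = 2*(-6) = -12)
r(X) = -12*X
r(-140) - 30329 = -12*(-140) - 30329 = 1680 - 30329 = -28649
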